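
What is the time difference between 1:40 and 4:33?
From 1:40 to 4:33:
(4 x 60 + 33) - (1 x 60 + 40) = 273 - 100 = 173 minutes
= 2 hours and 53 minutes

Final answer: 2 hours and 53 minutes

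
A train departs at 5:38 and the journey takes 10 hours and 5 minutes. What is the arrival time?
Starting time: 5:38
Adding 5 minutes to 38 minutes: 38 + 5 = 43 minutes
Adding 10 hours: 5 + 10 = 15 - 12 = 3
Final time: 3:43

Final answer: 3:43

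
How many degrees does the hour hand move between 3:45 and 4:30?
The hour hand moves 0.5 degrees per minute.
Time elapsed: 4:30 - 3:45 = 45 minutes
Angular displacement: 45 x 0.5 = 22.5 degrees

Final answer: 22.5 degrees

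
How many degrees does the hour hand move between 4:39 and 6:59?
The hour hand moves 0.5 degrees per minute.
Time elapsed: 6:59 - 4:39 = 140 minutes
Angular displacement: 140 x 0.5 = 70 degrees

Final answer: 70 degrees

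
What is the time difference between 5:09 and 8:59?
From 5:09 to 8:59:
(8 x 60 + 59) - (5 x 60 + 9) = 539 - 309 = 230 minutes
= 3 hours and 50 minutes

Final answer: 3 hours and 50 minutes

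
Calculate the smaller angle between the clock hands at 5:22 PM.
Hour hand position: 5 x 30 + 22 x 0.5 = 161 degrees
Minute hand position: 22 x 6 = 132 degrees
Difference: |161 - 132| = 29 degrees
The angle between the hands is 29 degrees

Final answer: 29 degrees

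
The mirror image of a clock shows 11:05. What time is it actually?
Reflection across the vertical (12-6) axis maps a hand at angle A degrees to (360 - A) degrees, which sends a reading of T minutes past 12:00 to (720 - T) minutes past 12:00.
Mirror reads 11:05 = 665 minutes past 12:00.
Actual time: (720 - 665) mod 720 = 55 minutes = 12:55.

Final answer: 12:55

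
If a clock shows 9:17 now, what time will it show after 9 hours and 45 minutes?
Starting time: 9:17
Adding 45 minutes to 17 minutes: 17 + 45 = 62 minutes = 1 hour and 2 minutes
Adding 9 hours: 9 + 9 + 1 (carry) = 19 - 12 = 7
Final time: 7:02

Final answer: 7:02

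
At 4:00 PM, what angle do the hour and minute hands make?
Hour hand position: 4 x 30 + 0 x 0.5 = 120 degrees
Minute hand position: 0 x 6 = 0 degrees
Difference: |120 - 0| = 120 degrees
The angle between the hands is 120 degrees

Final answer: 120 degrees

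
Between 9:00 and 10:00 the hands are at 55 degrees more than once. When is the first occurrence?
At t minutes past 9:00, the hour hand is at 30 x 9 + 0.5t degrees and the minute hand is at 6t degrees.
The smaller angle between them is 55 degrees when |30H - 5.5t| = 55 or |30H - 5.5t| = 305.
With H = 9, solve 30 x 9 - 5.5t = +/- target for each target:
  t = (30 x 9 - 55) / 5.5 = 39.09
  t = (30 x 9 + 55) / 5.5 = 59.09
  t = (30 x 9 - 305) / 5.5 = -6.36 (outside (0, 60))
  t = (30 x 9 + 305) / 5.5 = 104.55 (outside (0, 60))
Valid solutions in (0, 60): {39.09, 59.09} minutes.
The first occurrence is t = 39.09 minutes.
The hands form a 55-degree angle at 39.09 minutes past 9:00.

Final answer: 39.09 minutes past 9:00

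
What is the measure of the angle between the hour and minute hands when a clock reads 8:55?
Hour hand position: 8 x 30 + 55 x 0.5 = 267.5 degrees
Minute hand position: 55 x 6 = 330 degrees
Difference: |267.5 - 330| = 62.5 degrees
The angle between the hands is 62.5 degrees

Final answer: 62.5 degrees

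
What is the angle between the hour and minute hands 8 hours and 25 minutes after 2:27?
First find the time 8 hours and 25 minutes after 2:27.
Total minutes: 2 x 60 + 27 + 8 x 60 + 25 = 652.
652 mod 720 = 652 minutes = 10:52.
Now compute the angle at 10:52:
Hour hand: 10 x 30 + 52 x 0.5 = 326 degrees
Minute hand: 52 x 6 = 312 degrees
Difference: |326 - 312| = 14 degrees
The angle is 14 degrees

Final answer: 14 degrees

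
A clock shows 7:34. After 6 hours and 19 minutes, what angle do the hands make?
First find the time 6 hours and 19 minutes after 7:34.
Total minutes: 7 x 60 + 34 + 6 x 60 + 19 = 833.
833 mod 720 = 113 minutes = 1:53.
Now compute the angle at 1:53:
Hour hand: 1 x 30 + 53 x 0.5 = 56.5 degrees
Minute hand: 53 x 6 = 318 degrees
Difference: |56.5 - 318| = 261.5 degrees
Smaller angle: 360 - 261.5 = 98.5 degrees

Final answer: 98.5 degrees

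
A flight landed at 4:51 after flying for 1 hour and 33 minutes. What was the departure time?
Starting time: 4:51 = 291 total minutes past 12:00
Subtracting: 1 hour and 33 minutes = 93 minutes
291 - 93 = 198 minutes
= 3 hours and 18 minutes past 12:00 = 3:18

Final answer: 3:18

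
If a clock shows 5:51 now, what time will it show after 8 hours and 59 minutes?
Starting time: 5:51
Adding 59 minutes to 51 minutes: 51 + 59 = 110 minutes = 1 hour and 50 minutes
Adding 8 hours: 5 + 8 + 1 (carry) = 14 - 12 = 2
Final time: 2:50

Final answer: 2:50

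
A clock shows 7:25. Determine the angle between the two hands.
Hour hand position: 7 x 30 + 25 x 0.5 = 222.5 degrees
Minute hand position: 25 x 6 = 150 degrees
Difference: |222.5 - 150| = 72.5 degrees
The angle between the hands is 72.5 degrees

Final answer: 72.5 degrees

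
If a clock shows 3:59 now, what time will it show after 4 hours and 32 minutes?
Starting time: 3:59
Adding 32 minutes to 59 minutes: 59 + 32 = 91 minutes = 1 hour and 31 minutes
Adding 4 hours: 3 + 4 + 1 (carry) = 8
Final time: 8:31

Final answer: 8:31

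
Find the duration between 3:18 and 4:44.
From 3:18 to 4:44:
(4 x 60 + 44) - (3 x 60 + 18) = 284 - 198 = 86 minutes
= 1 hour and 26 minutes

Final answer: 1 hour and 26 minutes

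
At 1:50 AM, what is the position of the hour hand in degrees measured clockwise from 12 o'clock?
The hour hand moves 30 degrees per hour and 0.5 degrees per minute.
At 1:50: (1) x 30 + 50 x 0.5 = 30 + 25 = 55 degrees

Final answer: 55 degrees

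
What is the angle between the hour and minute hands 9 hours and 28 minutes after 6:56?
First find the time 9 hours and 28 minutes after 6:56.
Total minutes: 6 x 60 + 56 + 9 x 60 + 28 = 984.
984 mod 720 = 264 minutes = 4:24.
Now compute the angle at 4:24:
Hour hand: 4 x 30 + 24 x 0.5 = 132 degrees
Minute hand: 24 x 6 = 144 degrees
Difference: |132 - 144| = 12 degrees
The angle is 12 degrees

Final answer: 12 degrees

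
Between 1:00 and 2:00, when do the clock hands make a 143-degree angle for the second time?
At t minutes past 1:00, the hour hand is at 30 x 1 + 0.5t degrees and the minute hand is at 6t degrees.
The smaller angle between them is 143 degrees when |30H - 5.5t| = 143 or |30H - 5.5t| = 217.
With H = 1, solve 30 x 1 - 5.5t = +/- target for each target:
  t = (30 x 1 - 143) / 5.5 = -20.55 (outside (0, 60))
  t = (30 x 1 + 143) / 5.5 = 31.45
  t = (30 x 1 - 217) / 5.5 = -34 (outside (0, 60))
  t = (30 x 1 + 217) / 5.5 = 44.91
Valid solutions in (0, 60): {31.45, 44.91} minutes.
The second occurrence is t = 44.91 minutes.
The hands form a 143-degree angle at 44.91 minutes past 1:00.

Final answer: 44.91 minutes past 1:00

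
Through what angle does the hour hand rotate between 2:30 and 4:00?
The hour hand moves 0.5 degrees per minute.
Time elapsed: 4:00 - 2:30 = 90 minutes
Angular displacement: 90 x 0.5 = 45 degrees

Final answer: 45 degrees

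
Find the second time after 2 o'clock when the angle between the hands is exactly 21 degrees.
At t minutes past 2:00, the hour hand is at 30 x 2 + 0.5t degrees and the minute hand is at 6t degrees.
The smaller angle between them is 21 degrees when |30H - 5.5t| = 21 or |30H - 5.5t| = 339.
With H = 2, solve 30 x 2 - 5.5t = +/- target for each target:
  t = (30 x 2 - 21) / 5.5 = 7.09
  t = (30 x 2 + 21) / 5.5 = 14.73
  t = (30 x 2 - 339) / 5.5 = -50.73 (outside (0, 60))
  t = (30 x 2 + 339) / 5.5 = 72.55 (outside (0, 60))
Valid solutions in (0, 60): {7.09, 14.73} minutes.
The second occurrence is t = 14.73 minutes.
The hands form a 21-degree angle at 14.73 minutes past 2:00.

Final answer: 14.73 minutes past 2:00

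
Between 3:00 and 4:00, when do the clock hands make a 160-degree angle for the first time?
At t minutes past 3:00, the hour hand is at 30 x 3 + 0.5t degrees and the minute hand is at 6t degrees.
The smaller angle between them is 160 degrees when |30H - 5.5t| = 160 or |30H - 5.5t| = 200.
With H = 3, solve 30 x 3 - 5.5t = +/- target for each target:
  t = (30 x 3 - 160) / 5.5 = -12.73 (outside (0, 60))
  t = (30 x 3 + 160) / 5.5 = 45.45
  t = (30 x 3 - 200) / 5.5 = -20 (outside (0, 60))
  t = (30 x 3 + 200) / 5.5 = 52.73
Valid solutions in (0, 60): {45.45, 52.73} minutes.
The first occurrence is t = 45.45 minutes.
The hands form a 160-degree angle at 45.45 minutes past 3:00.

Final answer: 45.45 minutes past 3:00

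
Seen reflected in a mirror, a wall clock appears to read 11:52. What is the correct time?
Reflection across the vertical (12-6) axis maps a hand at angle A degrees to (360 - A) degrees, which sends a reading of T minutes past 12:00 to (720 - T) minutes past 12:00.
Mirror reads 11:52 = 712 minutes past 12:00.
Actual time: (720 - 712) mod 720 = 8 minutes = 12:08.

Final answer: 12:08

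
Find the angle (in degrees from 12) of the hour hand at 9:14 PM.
The hour hand moves 30 degrees per hour and 0.5 degrees per minute.
At 9:14: (9) x 30 + 14 x 0.5 = 270 + 7 = 277 degrees

Final answer: 277 degrees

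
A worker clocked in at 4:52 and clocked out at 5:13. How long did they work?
From 4:52 to 5:13:
(5 x 60 + 13) - (4 x 60 + 52) = 313 - 292 = 21 minutes
= 21 minutes

Final answer: 21 minutes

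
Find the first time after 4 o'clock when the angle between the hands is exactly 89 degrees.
At t minutes past 4:00, the hour hand is at 30 x 4 + 0.5t degrees and the minute hand is at 6t degrees.
The smaller angle between them is 89 degrees when |30H - 5.5t| = 89 or |30H - 5.5t| = 271.
With H = 4, solve 30 x 4 - 5.5t = +/- target for each target:
  t = (30 x 4 - 89) / 5.5 = 5.64
  t = (30 x 4 + 89) / 5.5 = 38
  t = (30 x 4 - 271) / 5.5 = -27.45 (outside (0, 60))
  t = (30 x 4 + 271) / 5.5 = 71.09 (outside (0, 60))
Valid solutions in (0, 60): {5.64, 38} minutes.
The first occurrence is t = 5.64 minutes.
The hands form a 89-degree angle at 5.64 minutes past 4:00.

Final answer: 5.64 minutes past 4:00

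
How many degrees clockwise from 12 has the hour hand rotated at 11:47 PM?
The hour hand moves 30 degrees per hour and 0.5 degrees per minute.
At 11:47: (11) x 30 + 47 x 0.5 = 330 + 23.5 = 353.5 degrees

Final answer: 353.5 degrees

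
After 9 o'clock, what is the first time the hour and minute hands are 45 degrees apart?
At t minutes past 9:00, the hour hand is at 30 x 9 + 0.5t degrees and the minute hand is at 6t degrees.
The smaller angle between them is 45 degrees when |30H - 5.5t| = 45 or |30H - 5.5t| = 315.
With H = 9, solve 30 x 9 - 5.5t = +/- target for each target:
  t = (30 x 9 - 45) / 5.5 = 40.91
  t = (30 x 9 + 45) / 5.5 = 57.27
  t = (30 x 9 - 315) / 5.5 = -8.18 (outside (0, 60))
  t = (30 x 9 + 315) / 5.5 = 106.36 (outside (0, 60))
Valid solutions in (0, 60): {40.91, 57.27} minutes.
The first occurrence is t = 40.91 minutes.
The hands form a 45-degree angle at 40.91 minutes past 9:00.

Final answer: 40.91 minutes past 9:00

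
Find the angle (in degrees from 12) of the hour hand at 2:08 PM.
The hour hand moves 30 degrees per hour and 0.5 degrees per minute.
At 2:08: (2) x 30 + 8 x 0.5 = 60 + 4 = 64 degrees

Final answer: 64 degrees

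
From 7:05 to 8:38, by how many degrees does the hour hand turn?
The hour hand moves 0.5 degrees per minute.
Time elapsed: 8:38 - 7:05 = 93 minutes
Angular displacement: 93 x 0.5 = 46.5 degrees

Final answer: 46.5 degrees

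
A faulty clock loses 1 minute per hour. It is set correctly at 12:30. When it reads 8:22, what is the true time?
For every 60 true minutes, the faulty clock advances 59 minutes, so 1 faulty-clock minute corresponds to 60/59 true minutes.
From 12:30 to 8:22 on the faulty dial is 472 minutes.
True elapsed: 472 x 60/59 = 480 minutes = 8 hours.
True time: 12:30 + 8 hours = 8:30.

Final answer: 8:30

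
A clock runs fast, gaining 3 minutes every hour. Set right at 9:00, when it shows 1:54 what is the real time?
For every 60 true minutes, the faulty clock advances 63 minutes, so 1 faulty-clock minute corresponds to 60/63 true minutes.
From 9:00 to 1:54 on the faulty dial is 294 minutes.
True elapsed: 294 x 60/63 = 280 minutes = 4 hours and 40 minutes.
True time: 9:00 + 4 hours and 40 minutes = 1:40.

Final answer: 1:40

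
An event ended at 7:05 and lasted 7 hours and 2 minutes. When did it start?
Starting time: 7:05 = 425 total minutes past 12:00
Subtracting: 7 hours and 2 minutes = 422 minutes
425 - 422 = 3 minutes
= 3 minutes past 12:00 = 12:03

Final answer: 12:03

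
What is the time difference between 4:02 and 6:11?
From 4:02 to 6:11:
(6 x 60 + 11) - (4 x 60 + 2) = 371 - 242 = 129 minutes
= 2 hours and 9 minutes

Final answer: 2 hours and 9 minutes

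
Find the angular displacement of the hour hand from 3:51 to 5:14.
The hour hand moves 0.5 degrees per minute.
Time elapsed: 5:14 - 3:51 = 83 minutes
Angular displacement: 83 x 0.5 = 41.5 degrees

Final answer: 41.5 degrees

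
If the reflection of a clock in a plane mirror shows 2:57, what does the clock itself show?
Reflection across the vertical (12-6) axis maps a hand at angle A degrees to (360 - A) degrees, which sends a reading of T minutes past 12:00 to (720 - T) minutes past 12:00.
Mirror reads 2:57 = 177 minutes past 12:00.
Actual time: (720 - 177) mod 720 = 543 minutes = 9:03.

Final answer: 9:03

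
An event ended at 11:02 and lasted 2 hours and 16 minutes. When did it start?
Starting time: 11:02 = 662 total minutes past 12:00
Subtracting: 2 hours and 16 minutes = 136 minutes
662 - 136 = 526 minutes
= 8 hours and 46 minutes past 12:00 = 8:46

Final answer: 8:46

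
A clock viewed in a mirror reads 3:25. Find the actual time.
Reflection across the vertical (12-6) axis maps a hand at angle A degrees to (360 - A) degrees, which sends a reading of T minutes past 12:00 to (720 - T) minutes past 12:00.
Mirror reads 3:25 = 205 minutes past 12:00.
Actual time: (720 - 205) mod 720 = 515 minutes = 8:35.

Final answer: 8:35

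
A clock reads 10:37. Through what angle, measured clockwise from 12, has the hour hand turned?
The hour hand moves 30 degrees per hour and 0.5 degrees per minute.
At 10:37: (10) x 30 + 37 x 0.5 = 300 + 18.5 = 318.5 degrees

Final answer: 318.5 degrees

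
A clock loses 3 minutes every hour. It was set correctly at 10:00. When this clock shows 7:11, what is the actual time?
For every 60 true minutes, the faulty clock advances 57 minutes, so 1 faulty-clock minute corresponds to 60/57 true minutes.
From 10:00 to 7:11 on the faulty dial is 551 minutes.
True elapsed: 551 x 60/57 = 580 minutes = 9 hours and 40 minutes.
True time: 10:00 + 9 hours and 40 minutes = 7:40.

Final answer: 7:40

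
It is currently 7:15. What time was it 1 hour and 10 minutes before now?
Starting time: 7:15 = 435 total minutes past 12:00
Subtracting: 1 hour and 10 minutes = 70 minutes
435 - 70 = 365 minutes
= 6 hours and 5 minutes past 12:00 = 6:05

Final answer: 6:05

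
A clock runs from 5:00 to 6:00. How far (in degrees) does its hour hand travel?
The hour hand moves 0.5 degrees per minute.
Time elapsed: 6:00 - 5:00 = 60 minutes
Angular displacement: 60 x 0.5 = 30 degrees

Final answer: 30 degrees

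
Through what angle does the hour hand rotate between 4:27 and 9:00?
The hour hand moves 0.5 degrees per minute.
Time elapsed: 9:00 - 4:27 = 273 minutes
Angular displacement: 273 x 0.5 = 136.5 degrees

Final answer: 136.5 degrees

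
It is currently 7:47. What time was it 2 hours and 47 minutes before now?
Starting time: 7:47 = 467 total minutes past 12:00
Subtracting: 2 hours and 47 minutes = 167 minutes
467 - 167 = 300 minutes
= 5 hours past 12:00 = 5:00

Final answer: 5:00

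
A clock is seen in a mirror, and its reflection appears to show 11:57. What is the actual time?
Reflection across the vertical (12-6) axis maps a hand at angle A degrees to (360 - A) degrees, which sends a reading of T minutes past 12:00 to (720 - T) minutes past 12:00.
Mirror reads 11:57 = 717 minutes past 12:00.
Actual time: (720 - 717) mod 720 = 3 minutes = 12:03.

Final answer: 12:03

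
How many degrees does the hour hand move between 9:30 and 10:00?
The hour hand moves 0.5 degrees per minute.
Time elapsed: 10:00 - 9:30 = 30 minutes
Angular displacement: 30 x 0.5 = 15 degrees

Final answer: 15 degrees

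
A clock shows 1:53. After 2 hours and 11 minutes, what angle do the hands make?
First find the time 2 hours and 11 minutes after 1:53.
Total minutes: 1 x 60 + 53 + 2 x 60 + 11 = 244.
244 mod 720 = 244 minutes = 4:04.
Now compute the angle at 4:04:
Hour hand: 4 x 30 + 4 x 0.5 = 122 degrees
Minute hand: 4 x 6 = 24 degrees
Difference: |122 - 24| = 98 degrees
The angle is 98 degrees

Final answer: 98 degrees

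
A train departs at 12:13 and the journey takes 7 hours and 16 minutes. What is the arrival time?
Starting time: 12:13
Adding 16 minutes to 13 minutes: 13 + 16 = 29 minutes
Adding 7 hours: 12 + 7 = 19 - 12 = 7
Final time: 7:29

Final answer: 7:29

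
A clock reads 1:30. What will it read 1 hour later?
Starting time: 1:30
Adding 0 minutes to 30 minutes: 30 + 0 = 30 minutes
Adding 1 hour: 1 + 1 = 2
Final time: 2:30

Final answer: 2:30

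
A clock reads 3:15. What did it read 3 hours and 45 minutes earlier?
Starting time: 3:15 = 195 total minutes past 12:00
Subtracting: 3 hours and 45 minutes = 225 minutes
195 - 225 = -30 (negative, add 12 hours = 720) = 690 minutes
= 11 hours and 30 minutes past 12:00 = 11:30

Final answer: 11:30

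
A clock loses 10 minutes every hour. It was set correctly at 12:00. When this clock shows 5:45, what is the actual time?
For every 60 true minutes, the faulty clock advances 50 minutes, so 1 faulty-clock minute corresponds to 60/50 true minutes.
From 12:00 to 5:45 on the faulty dial is 345 minutes.
True elapsed: 345 x 60/50 = 414 minutes = 6 hours and 54 minutes.
True time: 12:00 + 6 hours and 54 minutes = 6:54.

Final answer: 6:54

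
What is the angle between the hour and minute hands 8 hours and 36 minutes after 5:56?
First find the time 8 hours and 36 minutes after 5:56.
Total minutes: 5 x 60 + 56 + 8 x 60 + 36 = 872.
872 mod 720 = 152 minutes = 2:32.
Now compute the angle at 2:32:
Hour hand: 2 x 30 + 32 x 0.5 = 76 degrees
Minute hand: 32 x 6 = 192 degrees
Difference: |76 - 192| = 116 degrees
The angle is 116 degrees

Final answer: 116 degrees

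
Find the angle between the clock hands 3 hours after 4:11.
First find the time 3 hours after 4:11.
Total minutes: 4 x 60 + 11 + 3 x 60 + 0 = 431.
431 mod 720 = 431 minutes = 7:11.
Now compute the angle at 7:11:
Hour hand: 7 x 30 + 11 x 0.5 = 215.5 degrees
Minute hand: 11 x 6 = 66 degrees
Difference: |215.5 - 66| = 149.5 degrees
The angle is 149.5 degrees

Final answer: 149.5 degrees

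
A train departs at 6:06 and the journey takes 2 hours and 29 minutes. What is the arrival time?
Starting time: 6:06
Adding 29 minutes to 6 minutes: 6 + 29 = 35 minutes
Adding 2 hours: 6 + 2 = 8
Final time: 8:35

Final answer: 8:35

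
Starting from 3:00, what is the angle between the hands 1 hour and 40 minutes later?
First find the time 1 hour and 40 minutes after 3:00.
Total minutes: 3 x 60 + 0 + 1 x 60 + 40 = 280.
280 mod 720 = 280 minutes = 4:40.
Now compute the angle at 4:40:
Hour hand: 4 x 30 + 40 x 0.5 = 140 degrees
Minute hand: 40 x 6 = 240 degrees
Difference: |140 - 240| = 100 degrees
The angle is 100 degrees

Final answer: 100 degrees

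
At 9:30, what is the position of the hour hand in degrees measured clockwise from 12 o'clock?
The hour hand moves 30 degrees per hour and 0.5 degrees per minute.
At 9:30: (9) x 30 + 30 x 0.5 = 270 + 15 = 285 degrees

Final answer: 285 degrees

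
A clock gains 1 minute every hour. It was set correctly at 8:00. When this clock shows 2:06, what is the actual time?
For every 60 true minutes, the faulty clock advances 61 minutes, so 1 faulty-clock minute corresponds to 60/61 true minutes.
From 8:00 to 2:06 on the faulty dial is 366 minutes.
True elapsed: 366 x 60/61 = 360 minutes = 6 hours.
True time: 8:00 + 6 hours = 2:00.

Final answer: 2:00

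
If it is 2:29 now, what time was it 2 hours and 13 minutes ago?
Starting time: 2:29 = 149 total minutes past 12:00
Subtracting: 2 hours and 13 minutes = 133 minutes
149 - 133 = 16 minutes
= 16 minutes past 12:00 = 12:16

Final answer: 12:16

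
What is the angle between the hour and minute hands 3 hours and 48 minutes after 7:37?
First find the time 3 hours and 48 minutes after 7:37.
Total minutes: 7 x 60 + 37 + 3 x 60 + 48 = 685.
685 mod 720 = 685 minutes = 11:25.
Now compute the angle at 11:25:
Hour hand: 11 x 30 + 25 x 0.5 = 342.5 degrees
Minute hand: 25 x 6 = 150 degrees
Difference: |342.5 - 150| = 192.5 degrees
Smaller angle: 360 - 192.5 = 167.5 degrees

Final answer: 167.5 degrees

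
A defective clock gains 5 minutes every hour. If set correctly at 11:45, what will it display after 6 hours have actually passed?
For every 60 true minutes, the faulty clock advances 60 + 5 = 65 minutes.
True elapsed: 6 hours = 360 minutes.
Faulty clock advances: 360 x 65/60 = 390 minutes (drift: 30 minutes ahead).
Shown time: 11:45 + 390 minutes = 6:15.

Final answer: 6:15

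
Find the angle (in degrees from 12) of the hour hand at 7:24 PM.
The hour hand moves 30 degrees per hour and 0.5 degrees per minute.
At 7:24: (7) x 30 + 24 x 0.5 = 210 + 12 = 222 degrees

Final answer: 222 degrees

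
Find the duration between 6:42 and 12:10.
From 6:42 to 12:10:
(12 x 60 + 10) - (6 x 60 + 42) = 730 - 402 = 328 minutes
= 5 hours and 28 minutes

Final answer: 5 hours and 28 minutes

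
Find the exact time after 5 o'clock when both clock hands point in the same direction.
The minute hand gains 5.5 degrees per minute on the hour hand.
At 5:00, the hour hand is at 150 degrees and the minute hand is at 0 degrees.
The gap is 150 degrees. Time to close: 150/5.5 = 60 x 5/11 = 27.27 minutes.
The hands overlap at 27.27 minutes past 5:00.

Final answer: 27.27 minutes past 5:00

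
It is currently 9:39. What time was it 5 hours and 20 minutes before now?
Starting time: 9:39 = 579 total minutes past 12:00
Subtracting: 5 hours and 20 minutes = 320 minutes
579 - 320 = 259 minutes
= 4 hours and 19 minutes past 12:00 = 4:19

Final answer: 4:19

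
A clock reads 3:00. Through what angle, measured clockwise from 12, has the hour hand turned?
The hour hand moves 30 degrees per hour and 0.5 degrees per minute.
At 3:00: (3) x 30 + 0 x 0.5 = 90 + 0 = 90 degrees

Final answer: 90 degrees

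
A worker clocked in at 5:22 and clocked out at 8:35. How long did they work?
From 5:22 to 8:35:
(8 x 60 + 35) - (5 x 60 + 22) = 515 - 322 = 193 minutes
= 3 hours and 13 minutes

Final answer: 3 hours and 13 minutes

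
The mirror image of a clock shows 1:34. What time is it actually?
Reflection across the vertical (12-6) axis maps a hand at angle A degrees to (360 - A) degrees, which sends a reading of T minutes past 12:00 to (720 - T) minutes past 12:00.
Mirror reads 1:34 = 94 minutes past 12:00.
Actual time: (720 - 94) mod 720 = 626 minutes = 10:26.

Final answer: 10:26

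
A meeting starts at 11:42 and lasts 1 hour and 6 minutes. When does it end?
Starting time: 11:42
Adding 6 minutes to 42 minutes: 42 + 6 = 48 minutes
Adding 1 hour: 11 + 1 = 12
Final time: 12:48

Final answer: 12:48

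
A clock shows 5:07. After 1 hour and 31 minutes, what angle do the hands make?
First find the time 1 hour and 31 minutes after 5:07.
Total minutes: 5 x 60 + 7 + 1 x 60 + 31 = 398.
398 mod 720 = 398 minutes = 6:38.
Now compute the angle at 6:38:
Hour hand: 6 x 30 + 38 x 0.5 = 199 degrees
Minute hand: 38 x 6 = 228 degrees
Difference: |199 - 228| = 29 degrees
The angle is 29 degrees

Final answer: 29 degrees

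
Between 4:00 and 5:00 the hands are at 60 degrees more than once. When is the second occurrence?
At t minutes past 4:00, the hour hand is at 30 x 4 + 0.5t degrees and the minute hand is at 6t degrees.
The smaller angle between them is 60 degrees when |30H - 5.5t| = 60 or |30H - 5.5t| = 300.
With H = 4, solve 30 x 4 - 5.5t = +/- target for each target:
  t = (30 x 4 - 60) / 5.5 = 10.91
  t = (30 x 4 + 60) / 5.5 = 32.73
  t = (30 x 4 - 300) / 5.5 = -32.73 (outside (0, 60))
  t = (30 x 4 + 300) / 5.5 = 76.36 (outside (0, 60))
Valid solutions in (0, 60): {10.91, 32.73} minutes.
The second occurrence is t = 32.73 minutes.
The hands form a 60-degree angle at 32.73 minutes past 4:00.

Final answer: 32.73 minutes past 4:00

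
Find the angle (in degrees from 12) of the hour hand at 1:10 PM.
The hour hand moves 30 degrees per hour and 0.5 degrees per minute.
At 1:10: (1) x 30 + 10 x 0.5 = 30 + 5 = 35 degrees

Final answer: 35 degrees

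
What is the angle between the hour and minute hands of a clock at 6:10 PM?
Hour hand position: 6 x 30 + 10 x 0.5 = 185 degrees
Minute hand position: 10 x 6 = 60 degrees
Difference: |185 - 60| = 125 degrees
The angle between the hands is 125 degrees

Final answer: 125 degrees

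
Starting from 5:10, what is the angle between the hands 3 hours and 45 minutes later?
First find the time 3 hours and 45 minutes after 5:10.
Total minutes: 5 x 60 + 10 + 3 x 60 + 45 = 535.
535 mod 720 = 535 minutes = 8:55.
Now compute the angle at 8:55:
Hour hand: 8 x 30 + 55 x 0.5 = 267.5 degrees
Minute hand: 55 x 6 = 330 degrees
Difference: |267.5 - 330| = 62.5 degrees
The angle is 62.5 degrees

Final answer: 62.5 degrees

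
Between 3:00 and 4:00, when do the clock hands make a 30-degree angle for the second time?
At t minutes past 3:00, the hour hand is at 30 x 3 + 0.5t degrees and the minute hand is at 6t degrees.
The smaller angle between them is 30 degrees when |30H - 5.5t| = 30 or |30H - 5.5t| = 330.
With H = 3, solve 30 x 3 - 5.5t = +/- target for each target:
  t = (30 x 3 - 30) / 5.5 = 10.91
  t = (30 x 3 + 30) / 5.5 = 21.82
  t = (30 x 3 - 330) / 5.5 = -43.64 (outside (0, 60))
  t = (30 x 3 + 330) / 5.5 = 76.36 (outside (0, 60))
Valid solutions in (0, 60): {10.91, 21.82} minutes.
The second occurrence is t = 21.82 minutes.
The hands form a 30-degree angle at 21.82 minutes past 3:00.

Final answer: 21.82 minutes past 3:00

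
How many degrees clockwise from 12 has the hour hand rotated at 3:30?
The hour hand moves 30 degrees per hour and 0.5 degrees per minute.
At 3:30: (3) x 30 + 30 x 0.5 = 90 + 15 = 105 degrees

Final answer: 105 degrees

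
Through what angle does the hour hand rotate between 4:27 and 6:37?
The hour hand moves 0.5 degrees per minute.
Time elapsed: 6:37 - 4:27 = 130 minutes
Angular displacement: 130 x 0.5 = 65 degrees

Final answer: 65 degrees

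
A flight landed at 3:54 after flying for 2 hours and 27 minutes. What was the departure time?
Starting time: 3:54 = 234 total minutes past 12:00
Subtracting: 2 hours and 27 minutes = 147 minutes
234 - 147 = 87 minutes
= 1 hour and 27 minutes past 12:00 = 1:27

Final answer: 1:27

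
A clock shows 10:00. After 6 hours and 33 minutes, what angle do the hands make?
First find the time 6 hours and 33 minutes after 10:00.
Total minutes: 10 x 60 + 0 + 6 x 60 + 33 = 993.
993 mod 720 = 273 minutes = 4:33.
Now compute the angle at 4:33:
Hour hand: 4 x 30 + 33 x 0.5 = 136.5 degrees
Minute hand: 33 x 6 = 198 degrees
Difference: |136.5 - 198| = 61.5 degrees
The angle is 61.5 degrees

Final answer: 61.5 degrees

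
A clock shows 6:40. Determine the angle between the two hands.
Hour hand position: 6 x 30 + 40 x 0.5 = 200 degrees
Minute hand position: 40 x 6 = 240 degrees
Difference: |200 - 240| = 40 degrees
The angle between the hands is 40 degrees

Final answer: 40 degrees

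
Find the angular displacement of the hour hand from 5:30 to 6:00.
The hour hand moves 0.5 degrees per minute.
Time elapsed: 6:00 - 5:30 = 30 minutes
Angular displacement: 30 x 0.5 = 15 degrees

Final answer: 15 degrees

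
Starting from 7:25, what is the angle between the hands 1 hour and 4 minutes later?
First find the time 1 hour and 4 minutes after 7:25.
Total minutes: 7 x 60 + 25 + 1 x 60 + 4 = 509.
509 mod 720 = 509 minutes = 8:29.
Now compute the angle at 8:29:
Hour hand: 8 x 30 + 29 x 0.5 = 254.5 degrees
Minute hand: 29 x 6 = 174 degrees
Difference: |254.5 - 174| = 80.5 degrees
The angle is 80.5 degrees

Final answer: 80.5 degrees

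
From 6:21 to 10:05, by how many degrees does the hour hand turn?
The hour hand moves 0.5 degrees per minute.
Time elapsed: 10:05 - 6:21 = 224 minutes
Angular displacement: 224 x 0.5 = 112 degrees

Final answer: 112 degrees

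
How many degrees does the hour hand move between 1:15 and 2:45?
The hour hand moves 0.5 degrees per minute.
Time elapsed: 2:45 - 1:15 = 90 minutes
Angular displacement: 90 x 0.5 = 45 degrees

Final answer: 45 degrees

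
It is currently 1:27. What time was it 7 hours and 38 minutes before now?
Starting time: 1:27 = 87 total minutes past 12:00
Subtracting: 7 hours and 38 minutes = 458 minutes
87 - 458 = -371 (negative, add 12 hours = 720) = 349 minutes
= 5 hours and 49 minutes past 12:00 = 5:49

Final answer: 5:49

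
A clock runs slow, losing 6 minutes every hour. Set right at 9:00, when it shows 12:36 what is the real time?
For every 60 true minutes, the faulty clock advances 54 minutes, so 1 faulty-clock minute corresponds to 60/54 true minutes.
From 9:00 to 12:36 on the faulty dial is 216 minutes.
True elapsed: 216 x 60/54 = 240 minutes = 4 hours.
True time: 9:00 + 4 hours = 1:00.

Final answer: 1:00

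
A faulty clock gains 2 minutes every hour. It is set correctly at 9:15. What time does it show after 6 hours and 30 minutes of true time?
For every 60 true minutes, the faulty clock advances 60 + 2 = 62 minutes.
True elapsed: 6 hours and 30 minutes = 390 minutes.
Faulty clock advances: 390 x 62/60 = 403 minutes (drift: 13 minutes ahead).
Shown time: 9:15 + 403 minutes = 3:58.

Final answer: 3:58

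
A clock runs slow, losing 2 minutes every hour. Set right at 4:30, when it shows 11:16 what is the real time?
For every 60 true minutes, the faulty clock advances 58 minutes, so 1 faulty-clock minute corresponds to 60/58 true minutes.
From 4:30 to 11:16 on the faulty dial is 406 minutes.
True elapsed: 406 x 60/58 = 420 minutes = 7 hours.
True time: 4:30 + 7 hours = 11:30.

Final answer: 11:30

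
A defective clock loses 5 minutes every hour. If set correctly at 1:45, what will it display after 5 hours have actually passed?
For every 60 true minutes, the faulty clock advances 60 - 5 = 55 minutes.
True elapsed: 5 hours = 300 minutes.
Faulty clock advances: 300 x 55/60 = 275 minutes (drift: 25 minutes behind).
Shown time: 1:45 + 275 minutes = 6:20.

Final answer: 6:20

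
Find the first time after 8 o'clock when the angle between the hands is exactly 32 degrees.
At t minutes past 8:00, the hour hand is at 30 x 8 + 0.5t degrees and the minute hand is at 6t degrees.
The smaller angle between them is 32 degrees when |30H - 5.5t| = 32 or |30H - 5.5t| = 328.
With H = 8, solve 30 x 8 - 5.5t = +/- target for each target:
  t = (30 x 8 - 32) / 5.5 = 37.82
  t = (30 x 8 + 32) / 5.5 = 49.45
  t = (30 x 8 - 328) / 5.5 = -16 (outside (0, 60))
  t = (30 x 8 + 328) / 5.5 = 103.27 (outside (0, 60))
Valid solutions in (0, 60): {37.82, 49.45} minutes.
The first occurrence is t = 37.82 minutes.
The hands form a 32-degree angle at 37.82 minutes past 8:00.

Final answer: 37.82 minutes past 8:00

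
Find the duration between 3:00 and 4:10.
From 3:00 to 4:10:
(4 x 60 + 10) - (3 x 60 + 0) = 250 - 180 = 70 minutes
= 1 hour and 10 minutes

Final answer: 1 hour and 10 minutes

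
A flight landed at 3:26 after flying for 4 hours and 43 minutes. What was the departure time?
Starting time: 3:26 = 206 total minutes past 12:00
Subtracting: 4 hours and 43 minutes = 283 minutes
206 - 283 = -77 (negative, add 12 hours = 720) = 643 minutes
= 10 hours and 43 minutes past 12:00 = 10:43

Final answer: 10:43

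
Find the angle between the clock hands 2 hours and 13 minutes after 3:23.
First find the time 2 hours and 13 minutes after 3:23.
Total minutes: 3 x 60 + 23 + 2 x 60 + 13 = 336.
336 mod 720 = 336 minutes = 5:36.
Now compute the angle at 5:36:
Hour hand: 5 x 30 + 36 x 0.5 = 168 degrees
Minute hand: 36 x 6 = 216 degrees
Difference: |168 - 216| = 48 degrees
The angle is 48 degrees

Final answer: 48 degrees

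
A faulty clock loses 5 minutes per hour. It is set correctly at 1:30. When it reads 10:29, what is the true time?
For every 60 true minutes, the faulty clock advances 55 minutes, so 1 faulty-clock minute corresponds to 60/55 true minutes.
From 1:30 to 10:29 on the faulty dial is 539 minutes.
True elapsed: 539 x 60/55 = 588 minutes = 9 hours and 48 minutes.
True time: 1:30 + 9 hours and 48 minutes = 11:18.

Final answer: 11:18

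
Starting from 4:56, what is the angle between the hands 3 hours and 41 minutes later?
First find the time 3 hours and 41 minutes after 4:56.
Total minutes: 4 x 60 + 56 + 3 x 60 + 41 = 517.
517 mod 720 = 517 minutes = 8:37.
Now compute the angle at 8:37:
Hour hand: 8 x 30 + 37 x 0.5 = 258.5 degrees
Minute hand: 37 x 6 = 222 degrees
Difference: |258.5 - 222| = 36.5 degrees
The angle is 36.5 degrees

Final answer: 36.5 degrees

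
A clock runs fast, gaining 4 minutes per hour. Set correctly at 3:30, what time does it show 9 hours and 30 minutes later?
For every 60 true minutes, the faulty clock advances 60 + 4 = 64 minutes.
True elapsed: 9 hours and 30 minutes = 570 minutes.
Faulty clock advances: 570 x 64/60 = 608 minutes (drift: 38 minutes ahead).
Shown time: 3:30 + 608 minutes = 1:38.

Final answer: 1:38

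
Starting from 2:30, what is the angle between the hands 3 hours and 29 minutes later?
First find the time 3 hours and 29 minutes after 2:30.
Total minutes: 2 x 60 + 30 + 3 x 60 + 29 = 359.
359 mod 720 = 359 minutes = 5:59.
Now compute the angle at 5:59:
Hour hand: 5 x 30 + 59 x 0.5 = 179.5 degrees
Minute hand: 59 x 6 = 354 degrees
Difference: |179.5 - 354| = 174.5 degrees
The angle is 174.5 degrees

Final answer: 174.5 degrees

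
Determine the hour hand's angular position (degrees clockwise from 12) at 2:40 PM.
The hour hand moves 30 degrees per hour and 0.5 degrees per minute.
At 2:40: (2) x 30 + 40 x 0.5 = 60 + 20 = 80 degrees

Final answer: 80 degrees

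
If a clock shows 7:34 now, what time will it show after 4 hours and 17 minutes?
Starting time: 7:34
Adding 17 minutes to 34 minutes: 34 + 17 = 51 minutes
Adding 4 hours: 7 + 4 = 11
Final time: 11:51

Final answer: 11:51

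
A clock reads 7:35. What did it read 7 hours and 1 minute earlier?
Starting time: 7:35 = 455 total minutes past 12:00
Subtracting: 7 hours and 1 minute = 421 minutes
455 - 421 = 34 minutes
= 34 minutes past 12:00 = 12:34

Final answer: 12:34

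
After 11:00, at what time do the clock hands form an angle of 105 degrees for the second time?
At t minutes past 11:00, the hour hand is at 30 x 11 + 0.5t degrees and the minute hand is at 6t degrees.
The smaller angle between them is 105 degrees when |30H - 5.5t| = 105 or |30H - 5.5t| = 255.
With H = 11, solve 30 x 11 - 5.5t = +/- target for each target:
  t = (30 x 11 - 105) / 5.5 = 40.91
  t = (30 x 11 + 105) / 5.5 = 79.09 (outside (0, 60))
  t = (30 x 11 - 255) / 5.5 = 13.64
  t = (30 x 11 + 255) / 5.5 = 106.36 (outside (0, 60))
Valid solutions in (0, 60): {13.64, 40.91} minutes.
The second occurrence is t = 40.91 minutes.
The hands form a 105-degree angle at 40.91 minutes past 11:00.

Final answer: 40.91 minutes past 11:00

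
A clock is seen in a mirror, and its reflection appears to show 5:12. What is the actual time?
Reflection across the vertical (12-6) axis maps a hand at angle A degrees to (360 - A) degrees, which sends a reading of T minutes past 12:00 to (720 - T) minutes past 12:00.
Mirror reads 5:12 = 312 minutes past 12:00.
Actual time: (720 - 312) mod 720 = 408 minutes = 6:48.

Final answer: 6:48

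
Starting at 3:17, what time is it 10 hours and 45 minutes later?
Starting time: 3:17
Adding 45 minutes to 17 minutes: 17 + 45 = 62 minutes = 1 hour and 2 minutes
Adding 10 hours: 3 + 10 + 1 (carry) = 14 - 12 = 2
Final time: 2:02

Final answer: 2:02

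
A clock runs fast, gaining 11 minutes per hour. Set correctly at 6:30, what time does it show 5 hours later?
For every 60 true minutes, the faulty clock advances 60 + 11 = 71 minutes.
True elapsed: 5 hours = 300 minutes.
Faulty clock advances: 300 x 71/60 = 355 minutes (drift: 55 minutes ahead).
Shown time: 6:30 + 355 minutes = 12:25.

Final answer: 12:25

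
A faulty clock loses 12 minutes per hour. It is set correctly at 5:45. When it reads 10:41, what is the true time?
For every 60 true minutes, the faulty clock advances 48 minutes, so 1 faulty-clock minute corresponds to 60/48 true minutes.
From 5:45 to 10:41 on the faulty dial is 296 minutes.
True elapsed: 296 x 60/48 = 370 minutes = 6 hours and 10 minutes.
True time: 5:45 + 6 hours and 10 minutes = 11:55.

Final answer: 11:55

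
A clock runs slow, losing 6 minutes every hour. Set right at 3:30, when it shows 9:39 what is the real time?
For every 60 true minutes, the faulty clock advances 54 minutes, so 1 faulty-clock minute corresponds to 60/54 true minutes.
From 3:30 to 9:39 on the faulty dial is 369 minutes.
True elapsed: 369 x 60/54 = 410 minutes = 6 hours and 50 minutes.
True time: 3:30 + 6 hours and 50 minutes = 10:20.

Final answer: 10:20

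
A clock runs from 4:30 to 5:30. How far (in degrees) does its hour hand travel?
The hour hand moves 0.5 degrees per minute.
Time elapsed: 5:30 - 4:30 = 60 minutes
Angular displacement: 60 x 0.5 = 30 degrees

Final answer: 30 degrees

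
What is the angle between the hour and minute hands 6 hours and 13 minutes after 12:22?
First find the time 6 hours and 13 minutes after 12:22.
Total minutes: 12 x 60 + 22 + 6 x 60 + 13 = 1115.
1115 mod 720 = 395 minutes = 6:35.
Now compute the angle at 6:35:
Hour hand: 6 x 30 + 35 x 0.5 = 197.5 degrees
Minute hand: 35 x 6 = 210 degrees
Difference: |197.5 - 210| = 12.5 degrees
The angle is 12.5 degrees

Final answer: 12.5 degrees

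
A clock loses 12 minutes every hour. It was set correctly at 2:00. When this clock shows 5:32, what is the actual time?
For every 60 true minutes, the faulty clock advances 48 minutes, so 1 faulty-clock minute corresponds to 60/48 true minutes.
From 2:00 to 5:32 on the faulty dial is 212 minutes.
True elapsed: 212 x 60/48 = 265 minutes = 4 hours and 25 minutes.
True time: 2:00 + 4 hours and 25 minutes = 6:25.

Final answer: 6:25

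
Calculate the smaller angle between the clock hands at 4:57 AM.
Hour hand position: 4 x 30 + 57 x 0.5 = 148.5 degrees
Minute hand position: 57 x 6 = 342 degrees
Difference: |148.5 - 342| = 193.5 degrees
Since 193.5 > 180, the smaller angle is 360 - 193.5 = 166.5 degrees

Final answer: 166.5 degrees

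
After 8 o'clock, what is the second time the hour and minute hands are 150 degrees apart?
At t minutes past 8:00, the hour hand is at 30 x 8 + 0.5t degrees and the minute hand is at 6t degrees.
The smaller angle between them is 150 degrees when |30H - 5.5t| = 150 or |30H - 5.5t| = 210.
With H = 8, solve 30 x 8 - 5.5t = +/- target for each target:
  t = (30 x 8 - 150) / 5.5 = 16.36
  t = (30 x 8 + 150) / 5.5 = 70.91 (outside (0, 60))
  t = (30 x 8 - 210) / 5.5 = 5.45
  t = (30 x 8 + 210) / 5.5 = 81.82 (outside (0, 60))
Valid solutions in (0, 60): {5.45, 16.36} minutes.
The second occurrence is t = 16.36 minutes.
The hands form a 150-degree angle at 16.36 minutes past 8:00.

Final answer: 16.36 minutes past 8:00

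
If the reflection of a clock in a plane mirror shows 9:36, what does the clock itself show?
Reflection across the vertical (12-6) axis maps a hand at angle A degrees to (360 - A) degrees, which sends a reading of T minutes past 12:00 to (720 - T) minutes past 12:00.
Mirror reads 9:36 = 576 minutes past 12:00.
Actual time: (720 - 576) mod 720 = 144 minutes = 2:24.

Final answer: 2:24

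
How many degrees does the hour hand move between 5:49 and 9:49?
The hour hand moves 0.5 degrees per minute.
Time elapsed: 9:49 - 5:49 = 240 minutes
Angular displacement: 240 x 0.5 = 120 degrees

Final answer: 120 degrees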